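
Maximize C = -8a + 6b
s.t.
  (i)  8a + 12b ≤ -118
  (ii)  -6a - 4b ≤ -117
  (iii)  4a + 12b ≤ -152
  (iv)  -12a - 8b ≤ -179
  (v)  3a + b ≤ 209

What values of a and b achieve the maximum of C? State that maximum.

a = 469/10, b = -411/10, maximum C = -3109/5

Corner points and C = -8a + 6b:
  (469/10, -411/10) → C = -3109/5
  (1313/14, -1013/14) → C = -8291/7
  (719/6, -301/2) → C = -5585/3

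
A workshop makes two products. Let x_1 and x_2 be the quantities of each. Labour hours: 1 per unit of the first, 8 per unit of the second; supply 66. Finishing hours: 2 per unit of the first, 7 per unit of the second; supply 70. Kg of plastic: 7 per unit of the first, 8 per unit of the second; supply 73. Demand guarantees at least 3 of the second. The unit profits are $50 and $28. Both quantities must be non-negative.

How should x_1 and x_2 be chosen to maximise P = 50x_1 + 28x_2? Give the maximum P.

Extreme points and P = 50x_1 + 28x_2:
  (0, 33/4) → P = 231
  (0, 3) → P = 84
  (7/6, 389/48) → P = 1141/4
  (7, 3) → P = 434

At the optimal vertex, 7x_1 + 8x_2 = 73 and x_2 = 3.
Solving simultaneously gives x_1 = 7, x_2 = 3.

x_1 = 7, x_2 = 3, maximum P = 434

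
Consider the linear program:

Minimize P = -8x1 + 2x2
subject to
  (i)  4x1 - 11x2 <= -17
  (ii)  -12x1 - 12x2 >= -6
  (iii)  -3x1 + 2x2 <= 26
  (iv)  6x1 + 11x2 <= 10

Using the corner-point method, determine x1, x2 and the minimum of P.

x1 = -23/30, x2 = 19/15, minimum P = 26/3

Vertices and P = -8x1 + 2x2:
  (-23/30, 19/15) → P = 26/3
  (-252/25, -53/25) → P = 382/5
  (-9/10, 7/5) → P = 10
  (-266/45, 62/15) → P = 500/9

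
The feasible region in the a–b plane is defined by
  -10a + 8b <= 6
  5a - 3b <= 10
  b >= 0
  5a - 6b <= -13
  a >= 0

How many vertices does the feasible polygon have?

3

The feasible vertices (each the meet of two boundaries and inside every other half-plane) are:
  (49/5, 13)
  (17/5, 5)
  (33/5, 23/3)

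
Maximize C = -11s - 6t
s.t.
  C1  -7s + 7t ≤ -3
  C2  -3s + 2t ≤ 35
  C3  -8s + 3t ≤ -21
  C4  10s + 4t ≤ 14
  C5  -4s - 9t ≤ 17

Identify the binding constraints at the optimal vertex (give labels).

Feasible corners and C = -11s - 6t:
  (63/31, -49/31) → C = -399/31
  (23/14, -55/21) → C = -33/14
  (97/37, -113/37) → C = -389/37

The maximum is at (23/14, -55/21). Substituting into each constraint, equality holds for C3 and C5; the remaining constraints have slack.

C3 and C5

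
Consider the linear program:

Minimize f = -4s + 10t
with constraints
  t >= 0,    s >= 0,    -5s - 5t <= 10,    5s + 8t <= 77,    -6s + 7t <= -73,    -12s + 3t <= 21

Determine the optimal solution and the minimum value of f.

Corner points and f = -4s + 10t:
  (77/5, 0) → f = -308/5
  (73/6, 0) → f = -146/3
  (1123/83, 97/83) → f = -3522/83

At the optimal vertex, t = 0 and 5s + 8t = 77.
Solving simultaneously gives s = 77/5, t = 0.

s = 77/5, t = 0, minimum f = -308/5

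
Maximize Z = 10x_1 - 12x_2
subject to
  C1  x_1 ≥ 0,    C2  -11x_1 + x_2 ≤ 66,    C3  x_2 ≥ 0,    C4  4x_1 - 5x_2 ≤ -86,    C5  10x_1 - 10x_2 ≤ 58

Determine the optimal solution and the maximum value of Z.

Corner points and Z = 10x_1 - 12x_2:
  (0, 66) → Z = -792
  (0, 86/5) → Z = -1032/5
  (115, 546/5) → Z = -802/5
The feasible region is unbounded (it extends along (1, 11), (1, 1)), but Z strictly decreases along every unbounded feasible direction, so there is no improving ray and the maximum is attained at a vertex.

The optimum lies where 4x_1 - 5x_2 = -86 and 10x_1 - 10x_2 = 58.
Solving simultaneously gives x_1 = 115, x_2 = 546/5.

x_1 = 115, x_2 = 546/5, maximum Z = -802/5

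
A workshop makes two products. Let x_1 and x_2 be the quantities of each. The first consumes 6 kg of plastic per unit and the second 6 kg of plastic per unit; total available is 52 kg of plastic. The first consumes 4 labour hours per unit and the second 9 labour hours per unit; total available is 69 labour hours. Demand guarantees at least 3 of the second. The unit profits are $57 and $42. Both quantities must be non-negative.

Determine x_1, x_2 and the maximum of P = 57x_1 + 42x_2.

x_1 = 17/3, x_2 = 3, maximum P = 449

Corner points and P = 57x_1 + 42x_2:
  (0, 23/3) → P = 322
  (0, 3) → P = 126
  (9/5, 103/15) → P = 391
  (17/3, 3) → P = 449

The binding constraints are 6x_1 + 6x_2 = 52 and x_2 = 3.
Solving simultaneously gives x_1 = 17/3, x_2 = 3.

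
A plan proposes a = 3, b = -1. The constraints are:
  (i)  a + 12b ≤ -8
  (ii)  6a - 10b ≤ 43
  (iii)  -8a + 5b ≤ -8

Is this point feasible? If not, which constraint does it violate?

(i): -9 ≤ -8 ✓
(ii): 28 ≤ 43 ✓
(iii): -29 ≤ -8 ✓

feasible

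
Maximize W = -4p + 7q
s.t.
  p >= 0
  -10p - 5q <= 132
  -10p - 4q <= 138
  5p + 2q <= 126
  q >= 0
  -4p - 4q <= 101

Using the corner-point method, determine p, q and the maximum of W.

Corner points and W = -4p + 7q:
  (0, 63) → W = 441
  (0, 0) → W = 0
  (126/5, 0) → W = -504/5

The binding constraints are p = 0 and 5p + 2q = 126.
Solving simultaneously gives p = 0, q = 63.

p = 0, q = 63, maximum W = 441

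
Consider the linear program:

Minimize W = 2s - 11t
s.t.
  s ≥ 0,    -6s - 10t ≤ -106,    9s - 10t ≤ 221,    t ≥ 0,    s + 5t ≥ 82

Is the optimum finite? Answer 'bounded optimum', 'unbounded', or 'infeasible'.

unbounded

From the feasible point (0, 82/5), moving in the direction (0, 1) keeps every constraint satisfied while W decreases without bound.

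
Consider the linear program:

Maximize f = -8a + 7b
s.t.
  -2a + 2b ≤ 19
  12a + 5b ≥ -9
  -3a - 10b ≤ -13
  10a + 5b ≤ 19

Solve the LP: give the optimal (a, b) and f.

a = -113/34, b = 105/17, maximum f = 1187/17

The binding constraints are -2a + 2b = 19 and 12a + 5b = -9.
Solving simultaneously gives a = -113/34, b = 105/17.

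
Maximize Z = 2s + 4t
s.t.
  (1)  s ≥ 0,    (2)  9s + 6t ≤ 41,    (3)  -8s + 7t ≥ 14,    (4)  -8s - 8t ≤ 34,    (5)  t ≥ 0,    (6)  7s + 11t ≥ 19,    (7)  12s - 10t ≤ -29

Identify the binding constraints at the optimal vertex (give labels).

(1) and (2)

Feasible corners and Z = 2s + 4t:
  (0, 41/6) → Z = 82/3
  (0, 29/10) → Z = 58/5
  (118/81, 251/54) → Z = 1742/81

The maximum is at (0, 41/6). Substituting into each constraint, equality holds for (1) and (2); the remaining constraints have slack.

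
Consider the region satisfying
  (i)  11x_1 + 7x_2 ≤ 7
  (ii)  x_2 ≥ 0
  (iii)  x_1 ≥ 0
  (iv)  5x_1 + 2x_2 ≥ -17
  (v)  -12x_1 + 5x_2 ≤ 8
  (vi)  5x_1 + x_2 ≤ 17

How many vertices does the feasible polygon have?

Intersecting each pair of boundary lines and keeping only the points that satisfy every inequality leaves:
  (7/11, 0)
  (0, 1)
  (0, 0)

3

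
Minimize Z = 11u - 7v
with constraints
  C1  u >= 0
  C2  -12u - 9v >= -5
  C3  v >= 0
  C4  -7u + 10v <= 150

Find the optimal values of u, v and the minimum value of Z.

Vertices and Z = 11u - 7v:
  (0, 5/9) → Z = -35/9
  (0, 0) → Z = 0
  (5/12, 0) → Z = 55/12

u = 0, v = 5/9, minimum Z = -35/9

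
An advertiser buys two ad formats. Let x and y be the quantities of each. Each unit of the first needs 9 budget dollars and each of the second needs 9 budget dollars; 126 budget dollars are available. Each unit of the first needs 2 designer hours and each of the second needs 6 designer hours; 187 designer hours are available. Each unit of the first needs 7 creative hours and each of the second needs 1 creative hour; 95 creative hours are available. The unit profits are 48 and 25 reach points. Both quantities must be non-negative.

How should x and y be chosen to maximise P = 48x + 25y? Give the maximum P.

Extreme points and P = 48x + 25y:
  (0, 0) → P = 0
  (0, 14) → P = 350
  (95/7, 0) → P = 4560/7
  (27/2, 1/2) → P = 1321/2

The binding constraints are 9x + 9y = 126 and 7x + y = 95.
Solving simultaneously gives x = 27/2, y = 1/2.

x = 27/2, y = 1/2, maximum P = 1321/2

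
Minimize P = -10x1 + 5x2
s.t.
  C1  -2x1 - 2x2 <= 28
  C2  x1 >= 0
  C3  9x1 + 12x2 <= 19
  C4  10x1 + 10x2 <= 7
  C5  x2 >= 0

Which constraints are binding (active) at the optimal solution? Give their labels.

C4 and C5

Vertices and P = -10x1 + 5x2:
  (0, 7/10) → P = 7/2
  (0, 0) → P = 0
  (7/10, 0) → P = -7

The minimum is at (7/10, 0). Substituting into each constraint, equality holds for C4 and C5; the remaining constraints have slack.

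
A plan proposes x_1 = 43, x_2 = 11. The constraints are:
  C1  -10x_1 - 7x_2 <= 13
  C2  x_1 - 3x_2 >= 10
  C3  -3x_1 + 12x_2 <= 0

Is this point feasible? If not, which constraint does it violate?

not feasible — violates C3

Constraint C3: -3x_1 + 12x_2 = 3, which is not ≤ 0. All other constraints are satisfied.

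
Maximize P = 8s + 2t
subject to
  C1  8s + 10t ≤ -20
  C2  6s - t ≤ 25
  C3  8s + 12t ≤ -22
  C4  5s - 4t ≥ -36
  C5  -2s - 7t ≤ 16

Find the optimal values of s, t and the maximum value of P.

Feasible corners and P = 8s + 2t:
  (-5/4, -1) → P = -12
  (5/9, -22/9) → P = -4/9
  (-130/23, 89/46) → P = -951/23
  (-316/43, -8/43) → P = -2544/43

The binding constraints are 8s + 10t = -20 and -2s - 7t = 16.
Solving simultaneously gives s = 5/9, t = -22/9.

s = 5/9, t = -22/9, maximum P = -4/9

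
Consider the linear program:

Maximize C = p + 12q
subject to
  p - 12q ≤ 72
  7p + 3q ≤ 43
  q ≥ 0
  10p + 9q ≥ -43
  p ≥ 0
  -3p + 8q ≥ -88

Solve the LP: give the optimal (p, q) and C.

Extreme points and C = p + 12q:
  (43/7, 0) → C = 43/7
  (0, 43/3) → C = 172
  (0, 0) → C = 0

The binding constraints are 7p + 3q = 43 and p = 0.
Solving simultaneously gives p = 0, q = 43/3.

p = 0, q = 43/3, maximum C = 172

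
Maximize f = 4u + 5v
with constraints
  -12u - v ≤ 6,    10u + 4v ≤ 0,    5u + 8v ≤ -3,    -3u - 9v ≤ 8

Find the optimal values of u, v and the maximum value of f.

u = 1/5, v = -1/2, maximum f = -17/10

Corner points and f = 4u + 5v:
  (-45/91, -6/91) → f = -30/13
  (-46/105, -26/35) → f = -82/15
  (1/5, -1/2) → f = -17/10
  (16/39, -40/39) → f = -136/39

The binding constraints are 10u + 4v = 0 and 5u + 8v = -3.
Solving simultaneously gives u = 1/5, v = -1/2.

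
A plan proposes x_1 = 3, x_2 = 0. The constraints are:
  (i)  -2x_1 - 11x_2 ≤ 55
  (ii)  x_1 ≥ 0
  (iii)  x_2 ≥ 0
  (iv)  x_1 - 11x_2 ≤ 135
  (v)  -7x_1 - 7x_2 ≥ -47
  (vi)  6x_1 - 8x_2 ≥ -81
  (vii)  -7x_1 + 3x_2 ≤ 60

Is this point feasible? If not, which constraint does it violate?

(i): -6 ≤ 55 ✓
(ii): 3 ≥ 0 ✓
(iii): 0 ≥ 0 ✓
(iv): 3 ≤ 135 ✓
(v): -21 ≥ -47 ✓
(vi): 18 ≥ -81 ✓
(vii): -21 ≤ 60 ✓

feasible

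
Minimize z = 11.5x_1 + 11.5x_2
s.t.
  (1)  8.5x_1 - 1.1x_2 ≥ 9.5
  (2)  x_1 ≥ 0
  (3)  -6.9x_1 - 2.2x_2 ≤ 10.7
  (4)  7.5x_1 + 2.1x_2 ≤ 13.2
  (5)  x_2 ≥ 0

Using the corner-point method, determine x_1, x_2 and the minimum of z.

Vertices and z = 11.5x_1 + 11.5x_2:
  (383/290, 91/58) → z = 9637/290
  (19/17, 0) → z = 437/34
  (44/25, 0) → z = 506/25

The optimum lies where 8.5x_1 - 1.1x_2 = 9.5 and x_2 = 0.
Solving simultaneously gives x_1 = 19/17, x_2 = 0.

x_1 = 19/17, x_2 = 0, minimum z = 437/34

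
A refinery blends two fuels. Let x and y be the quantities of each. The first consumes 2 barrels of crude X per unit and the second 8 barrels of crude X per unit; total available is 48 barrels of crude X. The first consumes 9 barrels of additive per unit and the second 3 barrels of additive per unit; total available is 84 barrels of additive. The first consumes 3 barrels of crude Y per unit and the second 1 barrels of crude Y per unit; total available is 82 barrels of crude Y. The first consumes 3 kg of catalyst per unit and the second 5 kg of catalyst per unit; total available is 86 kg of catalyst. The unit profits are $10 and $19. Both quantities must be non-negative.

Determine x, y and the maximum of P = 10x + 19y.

The optimum lies where 2x + 8y = 48 and 9x + 3y = 84.
Solving simultaneously gives x = 8, y = 4.

x = 8, y = 4, maximum P = 156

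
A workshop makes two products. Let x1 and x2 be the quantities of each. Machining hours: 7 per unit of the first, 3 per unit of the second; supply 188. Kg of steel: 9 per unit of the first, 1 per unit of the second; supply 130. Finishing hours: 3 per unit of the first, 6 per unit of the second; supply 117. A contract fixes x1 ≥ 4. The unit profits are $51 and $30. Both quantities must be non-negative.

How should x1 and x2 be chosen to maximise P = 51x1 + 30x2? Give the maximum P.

Vertices and P = 51x1 + 30x2:
  (130/9, 0) → P = 2210/3
  (4, 0) → P = 204
  (13, 13) → P = 1053
  (4, 35/2) → P = 729

At the optimal vertex, 9x1 + x2 = 130 and 3x1 + 6x2 = 117.
Solving simultaneously gives x1 = 13, x2 = 13.

x1 = 13, x2 = 13, maximum P = 1053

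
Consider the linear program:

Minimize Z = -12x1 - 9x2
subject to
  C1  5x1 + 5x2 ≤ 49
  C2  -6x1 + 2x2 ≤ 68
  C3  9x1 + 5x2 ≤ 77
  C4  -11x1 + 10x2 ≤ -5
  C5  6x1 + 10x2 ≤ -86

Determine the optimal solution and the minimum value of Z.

x1 = 20, x2 = -103/5, minimum Z = -273/5

Corner points and Z = -12x1 - 9x2:
  (-345/19, -389/19) → Z = 7641/19
  (20, -103/5) → Z = -273/5
  (-81/17, -488/85) → Z = 9252/85
The feasible region is unbounded (it extends along (5, -9), (-1, -3)), but Z strictly increases along every unbounded feasible direction, so there is no improving ray and the minimum is attained at a vertex.

The optimum lies where 9x1 + 5x2 = 77 and 6x1 + 10x2 = -86.
Solving simultaneously gives x1 = 20, x2 = -103/5.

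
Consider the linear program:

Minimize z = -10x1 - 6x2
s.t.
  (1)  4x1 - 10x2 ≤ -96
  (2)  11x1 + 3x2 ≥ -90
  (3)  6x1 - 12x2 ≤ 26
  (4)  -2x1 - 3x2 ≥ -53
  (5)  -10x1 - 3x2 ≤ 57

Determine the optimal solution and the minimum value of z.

Feasible corners and z = -10x1 - 6x2:
  (121/16, 101/8) → z = -1211/8
  (-429/56, 183/28) → z = 1047/28
  (-55/4, 161/6) → z = -47/2

x1 = 121/16, x2 = 101/8, minimum z = -1211/8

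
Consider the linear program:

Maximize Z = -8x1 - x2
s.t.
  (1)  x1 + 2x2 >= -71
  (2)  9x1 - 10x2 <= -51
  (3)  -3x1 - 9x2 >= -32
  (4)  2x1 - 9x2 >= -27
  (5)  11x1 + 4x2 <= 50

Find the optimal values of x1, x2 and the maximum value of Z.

x1 = -693/13, x2 = -115/13, maximum Z = 5659/13

Vertices and Z = -8x1 - x2:
  (-29, -21) → Z = 253
  (-693/13, -115/13) → Z = 5659/13
  (-189/61, 141/61) → Z = 1371/61

The binding constraints are x1 + 2x2 = -71 and 2x1 - 9x2 = -27.
Solving simultaneously gives x1 = -693/13, x2 = -115/13.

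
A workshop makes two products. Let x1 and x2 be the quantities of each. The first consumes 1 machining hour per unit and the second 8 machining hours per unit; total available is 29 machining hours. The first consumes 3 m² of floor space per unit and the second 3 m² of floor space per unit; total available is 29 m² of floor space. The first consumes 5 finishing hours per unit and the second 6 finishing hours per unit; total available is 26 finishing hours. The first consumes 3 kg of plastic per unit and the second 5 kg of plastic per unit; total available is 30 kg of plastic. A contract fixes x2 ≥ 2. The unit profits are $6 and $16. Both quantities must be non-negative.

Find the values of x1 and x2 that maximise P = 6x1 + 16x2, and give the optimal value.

Extreme points and P = 6x1 + 16x2:
  (0, 29/8) → P = 58
  (0, 2) → P = 32
  (1, 7/2) → P = 62
  (14/5, 2) → P = 244/5

The optimum lies where x1 + 8x2 = 29 and 5x1 + 6x2 = 26.
Solving simultaneously gives x1 = 1, x2 = 7/2.

x1 = 1, x2 = 7/2, maximum P = 62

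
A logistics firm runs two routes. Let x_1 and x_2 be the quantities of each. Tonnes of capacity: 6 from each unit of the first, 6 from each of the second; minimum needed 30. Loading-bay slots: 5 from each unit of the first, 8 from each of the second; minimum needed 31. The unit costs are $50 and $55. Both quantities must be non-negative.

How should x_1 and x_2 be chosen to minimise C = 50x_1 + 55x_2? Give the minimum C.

x_1 = 3, x_2 = 2, minimum C = 260

Feasible corners and C = 50x_1 + 55x_2:
  (0, 5) → C = 275
  (31/5, 0) → C = 310
  (3, 2) → C = 260
The feasible region is unbounded (it extends along (0, 1), (1, 0)), but C strictly increases along every unbounded feasible direction, so there is no improving ray and the minimum is attained at a vertex.

The optimum lies where 6x_1 + 6x_2 = 30 and 5x_1 + 8x_2 = 31.
Solving simultaneously gives x_1 = 3, x_2 = 2.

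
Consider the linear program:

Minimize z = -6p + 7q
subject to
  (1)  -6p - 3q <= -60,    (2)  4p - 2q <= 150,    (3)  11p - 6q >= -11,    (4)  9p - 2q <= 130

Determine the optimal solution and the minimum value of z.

p = 170/13, q = -80/13, minimum z = -1580/13

Corner points and z = -6p + 7q:
  (109/23, 242/23) → z = 1040/23
  (170/13, -80/13) → z = -1580/13
  (401/16, 1529/32) → z = 5891/32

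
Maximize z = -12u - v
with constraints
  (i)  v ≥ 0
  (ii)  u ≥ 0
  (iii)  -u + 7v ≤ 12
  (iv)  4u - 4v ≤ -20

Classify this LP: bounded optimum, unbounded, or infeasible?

infeasible

The boundaries v = 0 and u = 0 meet at (0, 0), but that point violates 4u - 4v ≤ -20. Every candidate vertex is excluded by some other constraint, so the feasible region is empty.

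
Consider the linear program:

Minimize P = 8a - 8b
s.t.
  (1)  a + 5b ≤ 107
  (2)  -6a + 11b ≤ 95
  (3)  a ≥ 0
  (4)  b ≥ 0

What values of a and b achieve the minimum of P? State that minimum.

Vertices and P = 8a - 8b:
  (702/41, 737/41) → P = -280/41
  (107, 0) → P = 856
  (0, 95/11) → P = -760/11
  (0, 0) → P = 0

At the optimal vertex, -6a + 11b = 95 and a = 0.
Solving simultaneously gives a = 0, b = 95/11.

a = 0, b = 95/11, minimum P = -760/11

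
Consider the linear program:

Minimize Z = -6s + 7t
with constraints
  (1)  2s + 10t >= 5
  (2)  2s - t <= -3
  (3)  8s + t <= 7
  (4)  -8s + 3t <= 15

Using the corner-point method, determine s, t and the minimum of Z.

s = -25/22, t = 8/11, minimum Z = 131/11

Corner points and Z = -6s + 7t:
  (-25/22, 8/11) → Z = 131/11
  (-135/86, 35/43) → Z = 650/43
  (2/5, 19/5) → Z = 121/5
  (3/16, 11/2) → Z = 299/8

The binding constraints are 2s + 10t = 5 and 2s - t = -3.
Solving simultaneously gives s = -25/22, t = 8/11.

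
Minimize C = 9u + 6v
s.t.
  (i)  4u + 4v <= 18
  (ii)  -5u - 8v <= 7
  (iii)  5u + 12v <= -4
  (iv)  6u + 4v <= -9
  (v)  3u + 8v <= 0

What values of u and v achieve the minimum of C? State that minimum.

Corner points and C = 9u + 6v:
  (-13/5, 3/4) → C = -189/10
  (-11/7, 3/28) → C = -27/2
  (-23/13, 21/52) → C = -27/2

At the optimal vertex, -5u - 8v = 7 and 5u + 12v = -4.
Solving simultaneously gives u = -13/5, v = 3/4.

u = -13/5, v = 3/4, minimum C = -189/10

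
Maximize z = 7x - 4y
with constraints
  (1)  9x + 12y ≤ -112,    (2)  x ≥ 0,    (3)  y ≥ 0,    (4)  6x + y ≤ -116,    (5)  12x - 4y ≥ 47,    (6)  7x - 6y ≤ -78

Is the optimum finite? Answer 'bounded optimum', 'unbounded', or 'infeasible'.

The boundaries 12x - 4y = 47 and 7x - 6y = -78 meet at (27/2, 115/4), but that point violates 9x + 12y ≤ -112. Every candidate vertex is excluded by some other constraint, so the feasible region is empty.

infeasible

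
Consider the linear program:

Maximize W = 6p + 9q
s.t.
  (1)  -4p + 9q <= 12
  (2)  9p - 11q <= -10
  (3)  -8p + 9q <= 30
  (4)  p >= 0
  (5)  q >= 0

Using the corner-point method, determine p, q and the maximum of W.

p = 42/37, q = 68/37, maximum W = 864/37

Vertices and W = 6p + 9q:
  (42/37, 68/37) → W = 864/37
  (0, 4/3) → W = 12
  (0, 10/11) → W = 90/11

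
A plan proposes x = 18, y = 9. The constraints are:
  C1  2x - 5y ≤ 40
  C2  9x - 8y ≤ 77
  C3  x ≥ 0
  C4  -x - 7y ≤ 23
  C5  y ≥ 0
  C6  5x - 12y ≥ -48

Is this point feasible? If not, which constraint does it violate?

not feasible — violates C2

Constraint C2: 9x - 8y = 90, which is not ≤ 77. All other constraints are satisfied.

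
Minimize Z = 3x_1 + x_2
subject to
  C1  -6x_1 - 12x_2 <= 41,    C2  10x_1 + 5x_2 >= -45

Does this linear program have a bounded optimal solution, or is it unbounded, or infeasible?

unbounded

From the feasible point (-67/18, -14/9), moving in the direction (-5, 10) keeps every constraint satisfied while Z decreases without bound.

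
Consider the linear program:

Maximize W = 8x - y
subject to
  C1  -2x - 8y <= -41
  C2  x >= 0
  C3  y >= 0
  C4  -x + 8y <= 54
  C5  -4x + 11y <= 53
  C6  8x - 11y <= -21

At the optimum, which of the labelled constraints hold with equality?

Extreme points and W = 8x - y:
  (1/2, 5) → W = -1
  (283/86, 185/43) → W = 947/43
  (8, 85/11) → W = 619/11

The maximum is at (8, 85/11). Substituting into each constraint, equality holds for C5 and C6; the remaining constraints have slack.

C5 and C6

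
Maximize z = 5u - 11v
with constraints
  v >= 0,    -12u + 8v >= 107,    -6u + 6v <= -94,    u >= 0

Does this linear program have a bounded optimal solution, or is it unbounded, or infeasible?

infeasible

The boundaries v = 0 and -6u + 6v = -94 meet at (47/3, 0), but that point violates -12u + 8v ≥ 107. Every candidate vertex is excluded by some other constraint, so the feasible region is empty.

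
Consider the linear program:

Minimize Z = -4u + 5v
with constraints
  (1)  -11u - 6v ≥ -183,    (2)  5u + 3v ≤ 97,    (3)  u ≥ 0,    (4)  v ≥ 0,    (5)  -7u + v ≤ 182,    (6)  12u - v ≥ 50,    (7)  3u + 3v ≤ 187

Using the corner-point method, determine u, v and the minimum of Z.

The optimum lies where -11u - 6v = -183 and v = 0.
Solving simultaneously gives u = 183/11, v = 0.

u = 183/11, v = 0, minimum Z = -732/11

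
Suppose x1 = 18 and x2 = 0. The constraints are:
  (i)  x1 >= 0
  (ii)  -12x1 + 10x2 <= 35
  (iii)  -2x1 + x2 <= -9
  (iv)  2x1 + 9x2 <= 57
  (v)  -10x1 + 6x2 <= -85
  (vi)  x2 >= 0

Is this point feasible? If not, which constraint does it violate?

feasible

(i): 18 ≥ 0 ✓
(ii): -216 ≤ 35 ✓
(iii): -36 ≤ -9 ✓
(iv): 36 ≤ 57 ✓
(v): -180 ≤ -85 ✓
(vi): 0 ≥ 0 ✓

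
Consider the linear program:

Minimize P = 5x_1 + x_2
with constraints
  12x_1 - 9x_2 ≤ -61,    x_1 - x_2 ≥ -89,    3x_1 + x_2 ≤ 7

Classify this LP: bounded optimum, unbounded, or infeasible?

From the feasible point (2/39, 89/13), moving in the direction (-9, -12) keeps every constraint satisfied while P decreases without bound.

unbounded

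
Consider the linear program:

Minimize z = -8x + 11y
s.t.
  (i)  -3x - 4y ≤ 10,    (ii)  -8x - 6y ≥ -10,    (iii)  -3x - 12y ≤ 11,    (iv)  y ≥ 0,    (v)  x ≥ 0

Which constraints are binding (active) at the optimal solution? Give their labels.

(ii) and (iv)

Vertices and z = -8x + 11y:
  (5/4, 0) → z = -10
  (0, 5/3) → z = 55/3
  (0, 0) → z = 0

The minimum is at (5/4, 0). Substituting into each constraint, equality holds for (ii) and (iv); the remaining constraints have slack.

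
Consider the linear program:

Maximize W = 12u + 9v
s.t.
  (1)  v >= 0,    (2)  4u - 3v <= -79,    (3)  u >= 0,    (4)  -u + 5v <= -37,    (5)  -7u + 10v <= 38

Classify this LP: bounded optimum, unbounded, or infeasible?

The boundaries v = 0 and -u + 5v = -37 meet at (37, 0), but that point violates 4u - 3v ≤ -79. Every candidate vertex is excluded by some other constraint, so the feasible region is empty.

infeasible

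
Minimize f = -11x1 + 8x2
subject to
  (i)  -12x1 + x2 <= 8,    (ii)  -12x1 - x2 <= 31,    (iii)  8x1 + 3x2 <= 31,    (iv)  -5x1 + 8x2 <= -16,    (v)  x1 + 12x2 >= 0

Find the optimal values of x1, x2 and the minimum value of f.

x1 = 4, x2 = -1/3, minimum f = -140/3

Feasible corners and f = -11x1 + 8x2:
  (296/79, 27/79) → f = -3040/79
  (4, -1/3) → f = -140/3
  (48/17, -4/17) → f = -560/17

At the optimal vertex, 8x1 + 3x2 = 31 and x1 + 12x2 = 0.
Solving simultaneously gives x1 = 4, x2 = -1/3.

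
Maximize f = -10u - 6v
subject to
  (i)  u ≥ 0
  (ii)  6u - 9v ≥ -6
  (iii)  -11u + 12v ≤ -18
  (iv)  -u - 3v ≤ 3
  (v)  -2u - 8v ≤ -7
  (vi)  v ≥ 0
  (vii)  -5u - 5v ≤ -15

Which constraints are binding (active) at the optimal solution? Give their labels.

Vertices and f = -10u - 6v:
  (26/3, 58/9) → f = -376/3
  (54/23, 15/23) → f = -630/23
  (7/2, 0) → f = -35
  (17/6, 1/6) → f = -88/3
The feasible region is unbounded (it extends along (3, 2), (1, 0)), but f strictly decreases along every unbounded feasible direction, so there is no improving ray and the maximum is attained at a vertex.

The maximum is at (54/23, 15/23). Substituting into each constraint, equality holds for (iii) and (vii); the remaining constraints have slack.

(iii) and (vii)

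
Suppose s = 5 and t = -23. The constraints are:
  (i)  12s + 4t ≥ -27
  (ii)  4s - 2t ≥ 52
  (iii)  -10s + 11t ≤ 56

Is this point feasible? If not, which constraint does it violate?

Constraint (i): 12s + 4t = -32, which is not ≥ -27. All other constraints are satisfied.

not feasible — violates (i)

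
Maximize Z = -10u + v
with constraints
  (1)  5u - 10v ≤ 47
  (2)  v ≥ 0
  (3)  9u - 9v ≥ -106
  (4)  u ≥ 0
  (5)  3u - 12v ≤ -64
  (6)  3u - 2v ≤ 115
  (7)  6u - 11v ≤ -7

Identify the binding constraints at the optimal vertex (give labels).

(3) and (4)

Feasible corners and Z = -10u + v:
  (0, 106/9) → Z = 106/9
  (1247/9, 451/3) → Z = -11117/9
  (0, 16/3) → Z = 16/3
  (620/39, 121/13) → Z = -449/3
  (1279/21, 237/7) → Z = -12079/21

The maximum is at (0, 106/9). Substituting into each constraint, equality holds for (3) and (4); the remaining constraints have slack.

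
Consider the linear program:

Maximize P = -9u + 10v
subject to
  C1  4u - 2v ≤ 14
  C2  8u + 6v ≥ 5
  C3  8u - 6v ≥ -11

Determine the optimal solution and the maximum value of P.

Feasible corners and P = -9u + 10v:
  (47/20, -23/10) → P = -883/20
  (53/4, 39/2) → P = 303/4
  (-3/8, 4/3) → P = 401/24

The binding constraints are 4u - 2v = 14 and 8u - 6v = -11.
Solving simultaneously gives u = 53/4, v = 39/2.

u = 53/4, v = 39/2, maximum P = 303/4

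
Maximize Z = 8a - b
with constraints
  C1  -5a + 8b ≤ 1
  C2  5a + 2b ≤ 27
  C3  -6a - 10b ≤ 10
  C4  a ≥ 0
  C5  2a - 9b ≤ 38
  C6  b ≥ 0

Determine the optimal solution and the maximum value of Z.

Vertices and Z = 8a - b:
  (107/25, 14/5) → Z = 786/25
  (0, 1/8) → Z = -1/8
  (27/5, 0) → Z = 216/5
  (0, 0) → Z = 0

The binding constraints are 5a + 2b = 27 and b = 0.
Solving simultaneously gives a = 27/5, b = 0.

a = 27/5, b = 0, maximum Z = 216/5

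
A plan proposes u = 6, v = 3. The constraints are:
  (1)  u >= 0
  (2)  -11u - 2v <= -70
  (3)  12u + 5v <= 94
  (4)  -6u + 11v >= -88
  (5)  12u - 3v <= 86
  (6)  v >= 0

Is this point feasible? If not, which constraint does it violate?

feasible

(1): 6 ≥ 0 ✓
(2): -72 ≤ -70 ✓
(3): 87 ≤ 94 ✓
(4): -3 ≥ -88 ✓
(5): 63 ≤ 86 ✓
(6): 3 ≥ 0 ✓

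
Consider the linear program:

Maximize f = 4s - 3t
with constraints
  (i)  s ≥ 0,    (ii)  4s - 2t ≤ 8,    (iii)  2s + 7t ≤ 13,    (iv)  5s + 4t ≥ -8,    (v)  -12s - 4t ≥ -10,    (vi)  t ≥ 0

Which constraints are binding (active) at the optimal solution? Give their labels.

(v) and (vi)

Vertices and f = 4s - 3t:
  (0, 13/7) → f = -39/7
  (0, 0) → f = 0
  (9/38, 34/19) → f = -84/19
  (5/6, 0) → f = 10/3

The maximum is at (5/6, 0). Substituting into each constraint, equality holds for (v) and (vi); the remaining constraints have slack.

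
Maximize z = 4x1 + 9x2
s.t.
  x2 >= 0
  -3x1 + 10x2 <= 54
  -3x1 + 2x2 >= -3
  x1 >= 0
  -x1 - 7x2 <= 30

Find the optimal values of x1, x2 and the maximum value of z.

Vertices and z = 4x1 + 9x2:
  (1, 0) → z = 4
  (0, 0) → z = 0
  (23/4, 57/8) → z = 697/8
  (0, 27/5) → z = 243/5

The optimum lies where -3x1 + 10x2 = 54 and -3x1 + 2x2 = -3.
Solving simultaneously gives x1 = 23/4, x2 = 57/8.

x1 = 23/4, x2 = 57/8, maximum z = 697/8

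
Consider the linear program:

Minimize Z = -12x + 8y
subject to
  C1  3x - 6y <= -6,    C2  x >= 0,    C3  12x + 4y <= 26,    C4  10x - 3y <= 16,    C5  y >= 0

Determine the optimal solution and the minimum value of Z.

Vertices and Z = -12x + 8y:
  (0, 1) → Z = 8
  (11/7, 25/14) → Z = -32/7
  (0, 13/2) → Z = 52

x = 11/7, y = 25/14, minimum Z = -32/7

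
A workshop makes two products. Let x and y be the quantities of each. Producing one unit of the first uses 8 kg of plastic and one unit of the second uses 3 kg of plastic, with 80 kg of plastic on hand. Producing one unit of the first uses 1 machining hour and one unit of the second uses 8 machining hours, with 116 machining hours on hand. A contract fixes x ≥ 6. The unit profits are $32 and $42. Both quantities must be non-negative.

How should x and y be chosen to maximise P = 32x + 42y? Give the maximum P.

Feasible corners and P = 32x + 42y:
  (10, 0) → P = 320
  (6, 0) → P = 192
  (6, 32/3) → P = 640

At the optimal vertex, 8x + 3y = 80 and x = 6.
Solving simultaneously gives x = 6, y = 32/3.

x = 6, y = 32/3, maximum P = 640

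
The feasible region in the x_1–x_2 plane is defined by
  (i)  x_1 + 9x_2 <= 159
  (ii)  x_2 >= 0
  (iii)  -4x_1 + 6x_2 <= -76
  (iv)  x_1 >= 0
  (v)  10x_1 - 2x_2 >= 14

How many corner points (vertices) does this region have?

Pairwise boundary intersections that survive every other constraint:
  (159, 0)
  (39, 40/3)
  (19, 0)

3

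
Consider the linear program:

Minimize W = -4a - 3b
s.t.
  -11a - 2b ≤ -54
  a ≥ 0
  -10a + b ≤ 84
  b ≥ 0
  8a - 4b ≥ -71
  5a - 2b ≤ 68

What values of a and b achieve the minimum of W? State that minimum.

Vertices and W = -4a - 3b:
  (54/11, 0) → W = -216/11
  (37/30, 1213/60) → W = -787/12
  (68/5, 0) → W = -272/5
  (207/2, 899/4) → W = -4353/4

The optimum lies where 8a - 4b = -71 and 5a - 2b = 68.
Solving simultaneously gives a = 207/2, b = 899/4.

a = 207/2, b = 899/4, minimum W = -4353/4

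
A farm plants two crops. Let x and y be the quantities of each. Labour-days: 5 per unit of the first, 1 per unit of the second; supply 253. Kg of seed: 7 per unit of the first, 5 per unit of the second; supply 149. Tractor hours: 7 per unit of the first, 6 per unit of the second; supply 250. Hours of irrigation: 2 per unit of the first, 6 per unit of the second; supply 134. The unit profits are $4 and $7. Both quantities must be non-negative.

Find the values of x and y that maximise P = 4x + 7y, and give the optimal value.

x = 7, y = 20, maximum P = 168

Vertices and P = 4x + 7y:
  (0, 0) → P = 0
  (0, 67/3) → P = 469/3
  (149/7, 0) → P = 596/7
  (7, 20) → P = 168

The optimum lies where 7x + 5y = 149 and 2x + 6y = 134.
Solving simultaneously gives x = 7, y = 20.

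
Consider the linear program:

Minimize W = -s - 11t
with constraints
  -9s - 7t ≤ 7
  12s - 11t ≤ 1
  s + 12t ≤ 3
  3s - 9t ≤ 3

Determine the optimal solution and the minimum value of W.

Corner points and W = -s - 11t:
  (-105/101, 34/101) → W = -269/101
  (-7/17, -8/17) → W = 95/17
  (9/31, 7/31) → W = -86/31
  (-8/25, -11/25) → W = 129/25

s = 9/31, t = 7/31, minimum W = -86/31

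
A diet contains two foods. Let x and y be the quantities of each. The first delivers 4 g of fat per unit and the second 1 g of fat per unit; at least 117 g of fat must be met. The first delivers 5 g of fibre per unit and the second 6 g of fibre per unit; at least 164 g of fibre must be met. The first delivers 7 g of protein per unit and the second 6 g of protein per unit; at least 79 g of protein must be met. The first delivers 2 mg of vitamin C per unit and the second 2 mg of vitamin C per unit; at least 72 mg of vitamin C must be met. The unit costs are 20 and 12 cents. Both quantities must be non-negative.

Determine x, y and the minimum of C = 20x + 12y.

x = 27, y = 9, minimum C = 648

Corner points and C = 20x + 12y:
  (0, 117) → C = 1404
  (36, 0) → C = 720
  (27, 9) → C = 648
The feasible region is unbounded (it extends along (0, 1), (1, 0)), but C strictly increases along every unbounded feasible direction, so there is no improving ray and the minimum is attained at a vertex.

The optimum lies where 4x + y = 117 and 2x + 2y = 72.
Solving simultaneously gives x = 27, y = 9.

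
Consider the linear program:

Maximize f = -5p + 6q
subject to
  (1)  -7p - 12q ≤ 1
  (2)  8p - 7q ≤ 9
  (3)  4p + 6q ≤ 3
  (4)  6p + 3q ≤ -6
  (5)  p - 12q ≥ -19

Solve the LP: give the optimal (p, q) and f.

Corner points and f = -5p + 6q:
  (-23/17, 12/17) → f = 11
  (-5/2, 11/8) → f = 83/4
  (-43/25, 36/25) → f = 431/25

The binding constraints are -7p - 12q = 1 and p - 12q = -19.
Solving simultaneously gives p = -5/2, q = 11/8.

p = -5/2, q = 11/8, maximum f = 83/4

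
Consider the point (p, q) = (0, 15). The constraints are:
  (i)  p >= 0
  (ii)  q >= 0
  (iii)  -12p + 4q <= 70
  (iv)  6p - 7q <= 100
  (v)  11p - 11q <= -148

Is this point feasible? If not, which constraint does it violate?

feasible

(i): 0 ≥ 0 ✓
(ii): 15 ≥ 0 ✓
(iii): 60 ≤ 70 ✓
(iv): -105 ≤ 100 ✓
(v): -165 ≤ -148 ✓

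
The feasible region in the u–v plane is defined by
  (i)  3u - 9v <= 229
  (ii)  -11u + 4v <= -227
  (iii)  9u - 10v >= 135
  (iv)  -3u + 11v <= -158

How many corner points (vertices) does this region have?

3

Of the 6 pairwise boundary intersections, those satisfying every inequality are:
  (1127/87, -1838/87)
  (1097/6, 71/2)
  (1865/109, -1057/109)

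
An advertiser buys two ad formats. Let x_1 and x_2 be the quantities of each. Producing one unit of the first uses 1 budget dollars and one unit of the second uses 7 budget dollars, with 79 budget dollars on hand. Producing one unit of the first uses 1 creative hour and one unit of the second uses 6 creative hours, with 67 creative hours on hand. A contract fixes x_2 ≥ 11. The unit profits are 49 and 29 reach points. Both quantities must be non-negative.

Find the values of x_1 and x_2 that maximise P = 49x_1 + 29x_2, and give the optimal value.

x_1 = 1, x_2 = 11, maximum P = 368

Extreme points and P = 49x_1 + 29x_2:
  (0, 67/6) → P = 1943/6
  (0, 11) → P = 319
  (1, 11) → P = 368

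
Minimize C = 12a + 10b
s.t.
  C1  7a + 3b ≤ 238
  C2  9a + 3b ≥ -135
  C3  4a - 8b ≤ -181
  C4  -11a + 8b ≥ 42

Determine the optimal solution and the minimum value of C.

Corner points and C = 12a + 10b:
  (-373/2, 1029/2) → C = 2907
  (1778/89, 2912/89) → C = 50456/89
  (-541/28, 363/28) → C = -1431/14
  (139/7, 1823/56) → C = 15787/28

a = -541/28, b = 363/28, minimum C = -1431/14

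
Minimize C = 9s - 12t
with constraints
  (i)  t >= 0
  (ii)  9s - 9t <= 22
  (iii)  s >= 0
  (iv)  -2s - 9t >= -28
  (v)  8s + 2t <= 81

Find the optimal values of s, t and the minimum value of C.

s = 0, t = 28/9, minimum C = -112/3

At the optimal vertex, s = 0 and -2s - 9t = -28.
Solving simultaneously gives s = 0, t = 28/9.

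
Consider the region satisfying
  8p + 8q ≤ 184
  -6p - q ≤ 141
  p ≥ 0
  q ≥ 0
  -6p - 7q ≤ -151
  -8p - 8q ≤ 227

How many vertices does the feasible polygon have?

3

Of the 14 pairwise boundary intersections, those satisfying every inequality are:
  (0, 23)
  (10, 13)
  (0, 151/7)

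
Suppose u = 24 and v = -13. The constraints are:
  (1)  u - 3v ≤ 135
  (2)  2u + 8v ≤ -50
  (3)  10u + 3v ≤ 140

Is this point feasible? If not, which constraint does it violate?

Constraint (3): 10u + 3v = 201, which is not ≤ 140. All other constraints are satisfied.

not feasible — violates (3)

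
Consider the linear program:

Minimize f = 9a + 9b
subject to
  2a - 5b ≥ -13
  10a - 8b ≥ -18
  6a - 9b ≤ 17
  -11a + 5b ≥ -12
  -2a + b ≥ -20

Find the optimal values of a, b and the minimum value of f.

a = -149/21, b = -139/21, minimum f = -864/7

The optimum lies where 10a - 8b = -18 and 6a - 9b = 17.
Solving simultaneously gives a = -149/21, b = -139/21.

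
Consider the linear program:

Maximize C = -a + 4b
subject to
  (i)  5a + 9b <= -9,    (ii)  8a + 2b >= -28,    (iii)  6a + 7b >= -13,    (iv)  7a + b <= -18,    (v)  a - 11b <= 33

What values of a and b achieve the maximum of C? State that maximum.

a = -54/19, b = 11/19, maximum C = 98/19

Extreme points and C = -a + 4b:
  (-54/19, 11/19) → C = 98/19
  (-153/58, 27/58) → C = 9/2
  (-113/43, 17/43) → C = 181/43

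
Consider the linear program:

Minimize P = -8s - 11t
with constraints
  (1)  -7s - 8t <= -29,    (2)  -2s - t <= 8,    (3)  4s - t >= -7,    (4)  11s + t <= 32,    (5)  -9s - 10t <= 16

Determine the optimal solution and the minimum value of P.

s = 5/3, t = 41/3, minimum P = -491/3

Feasible corners and P = -8s - 11t:
  (-9/13, 55/13) → P = -41
  (227/81, 95/81) → P = -2861/81
  (5/3, 41/3) → P = -491/3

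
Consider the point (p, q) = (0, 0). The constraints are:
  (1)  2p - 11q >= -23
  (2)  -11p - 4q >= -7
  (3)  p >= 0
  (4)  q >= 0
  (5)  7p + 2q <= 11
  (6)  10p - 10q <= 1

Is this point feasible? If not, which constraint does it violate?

feasible

(1): 0 ≥ -23 ✓
(2): 0 ≥ -7 ✓
(3): 0 ≥ 0 ✓
(4): 0 ≥ 0 ✓
(5): 0 ≤ 11 ✓
(6): 0 ≤ 1 ✓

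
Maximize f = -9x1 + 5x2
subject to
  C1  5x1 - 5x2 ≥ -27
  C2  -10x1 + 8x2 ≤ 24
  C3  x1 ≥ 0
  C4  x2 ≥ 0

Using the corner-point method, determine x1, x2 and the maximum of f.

x1 = 0, x2 = 3, maximum f = 15

Vertices and f = -9x1 + 5x2:
  (48/5, 15) → f = -57/5
  (0, 3) → f = 15
  (0, 0) → f = 0
The feasible region is unbounded (it extends along (1, 1), (1, 0)), but f strictly decreases along every unbounded feasible direction, so there is no improving ray and the maximum is attained at a vertex.

The optimum lies where -10x1 + 8x2 = 24 and x1 = 0.
Solving simultaneously gives x1 = 0, x2 = 3.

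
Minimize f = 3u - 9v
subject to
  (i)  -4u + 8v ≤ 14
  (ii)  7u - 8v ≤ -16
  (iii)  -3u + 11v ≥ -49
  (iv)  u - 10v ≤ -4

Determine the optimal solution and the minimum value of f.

u = -2/3, v = 17/12, minimum f = -59/4

Vertices and f = 3u - 9v:
  (-2/3, 17/12) → f = -59/4
  (-27/8, 1/16) → f = -171/16
  (-64/31, 6/31) → f = -246/31

The optimum lies where -4u + 8v = 14 and 7u - 8v = -16.
Solving simultaneously gives u = -2/3, v = 17/12.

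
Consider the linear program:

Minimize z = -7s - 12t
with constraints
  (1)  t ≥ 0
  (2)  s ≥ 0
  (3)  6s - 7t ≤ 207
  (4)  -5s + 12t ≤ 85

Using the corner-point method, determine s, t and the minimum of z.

s = 3079/37, t = 1545/37, minimum z = -40093/37

Extreme points and z = -7s - 12t:
  (0, 0) → z = 0
  (69/2, 0) → z = -483/2
  (0, 85/12) → z = -85
  (3079/37, 1545/37) → z = -40093/37

At the optimal vertex, 6s - 7t = 207 and -5s + 12t = 85.
Solving simultaneously gives s = 3079/37, t = 1545/37.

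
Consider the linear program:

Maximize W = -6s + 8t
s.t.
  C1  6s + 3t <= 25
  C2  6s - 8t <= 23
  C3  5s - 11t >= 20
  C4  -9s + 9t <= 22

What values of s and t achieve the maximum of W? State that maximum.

s = -211/27, t = -145/27, maximum W = 106/27

Extreme points and W = -6s + 8t:
  (93/26, -5/26) → W = -23
  (-383/18, -113/6) → W = -23
  (-211/27, -145/27) → W = 106/27

The optimum lies where 5s - 11t = 20 and -9s + 9t = 22.
Solving simultaneously gives s = -211/27, t = -145/27.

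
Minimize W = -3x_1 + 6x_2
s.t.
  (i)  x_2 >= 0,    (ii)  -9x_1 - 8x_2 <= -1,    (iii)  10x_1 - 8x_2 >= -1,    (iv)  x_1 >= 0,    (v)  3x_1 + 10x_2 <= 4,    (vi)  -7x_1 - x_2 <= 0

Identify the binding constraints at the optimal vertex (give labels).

Extreme points and W = -3x_1 + 6x_2:
  (1/9, 0) → W = -1/3
  (4/3, 0) → W = -4
  (0, 1/8) → W = 3/4
  (11/62, 43/124) → W = 48/31

The minimum is at (4/3, 0). Substituting into each constraint, equality holds for (i) and (v); the remaining constraints have slack.

(i) and (v)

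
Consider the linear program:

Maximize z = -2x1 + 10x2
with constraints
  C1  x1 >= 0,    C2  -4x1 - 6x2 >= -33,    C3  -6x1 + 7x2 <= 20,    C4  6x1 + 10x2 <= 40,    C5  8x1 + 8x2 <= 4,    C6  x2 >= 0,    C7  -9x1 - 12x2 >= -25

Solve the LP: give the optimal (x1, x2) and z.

Vertices and z = -2x1 + 10x2:
  (0, 1/2) → z = 5
  (0, 0) → z = 0
  (1/2, 0) → z = -1

At the optimal vertex, x1 = 0 and 8x1 + 8x2 = 4.
Solving simultaneously gives x1 = 0, x2 = 1/2.

x1 = 0, x2 = 1/2, maximum z = 5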